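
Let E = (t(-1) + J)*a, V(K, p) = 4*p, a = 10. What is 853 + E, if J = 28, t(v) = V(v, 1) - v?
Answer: 1183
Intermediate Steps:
t(v) = 4 - v (t(v) = 4*1 - v = 4 - v)
E = 330 (E = ((4 - 1*(-1)) + 28)*10 = ((4 + 1) + 28)*10 = (5 + 28)*10 = 33*10 = 330)
853 + E = 853 + 330 = 1183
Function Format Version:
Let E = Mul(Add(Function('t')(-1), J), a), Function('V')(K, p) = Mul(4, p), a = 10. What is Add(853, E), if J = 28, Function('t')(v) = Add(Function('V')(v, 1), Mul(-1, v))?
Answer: 1183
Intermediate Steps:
Function('t')(v) = Add(4, Mul(-1, v)) (Function('t')(v) = Add(Mul(4, 1), Mul(-1, v)) = Add(4, Mul(-1, v)))
E = 330 (E = Mul(Add(Add(4, Mul(-1, -1)), 28), 10) = Mul(Add(Add(4, 1), 28), 10) = Mul(Add(5, 28), 10) = Mul(33, 10) = 330)
Add(853, E) = Add(853, 330) = 1183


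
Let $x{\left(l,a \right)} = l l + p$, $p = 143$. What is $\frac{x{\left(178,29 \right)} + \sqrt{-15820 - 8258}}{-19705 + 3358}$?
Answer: $- \frac{10609}{5449} - \frac{i \sqrt{24078}}{16347} \approx -1.947 - 0.0094923 i$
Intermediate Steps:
$x{\left(l,a \right)} = 143 + l^{2}$ ($x{\left(l,a \right)} = l l + 143 = l^{2} + 143 = 143 + l^{2}$)
$\frac{x{\left(178,29 \right)} + \sqrt{-15820 - 8258}}{-19705 + 3358} = \frac{\left(143 + 178^{2}\right) + \sqrt{-15820 - 8258}}{-19705 + 3358} = \frac{\left(143 + 31684\right) + \sqrt{-24078}}{-16347} = \left(31827 + i \sqrt{24078}\right) \left(- \frac{1}{16347}\right) = - \frac{10609}{5449} - \frac{i \sqrt{24078}}{16347}$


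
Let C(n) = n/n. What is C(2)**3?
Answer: 1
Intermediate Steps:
C(n) = 1
C(2)**3 = 1**3 = 1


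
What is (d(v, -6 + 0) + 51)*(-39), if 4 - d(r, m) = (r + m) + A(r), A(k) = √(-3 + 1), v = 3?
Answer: -2262 + 39*I*√2 ≈ -2262.0 + 55.154*I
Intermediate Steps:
A(k) = I*√2 (A(k) = √(-2) = I*√2)
d(r, m) = 4 - m - r - I*√2 (d(r, m) = 4 - ((r + m) + I*√2) = 4 - ((m + r) + I*√2) = 4 - (m + r + I*√2) = 4 + (-m - r - I*√2) = 4 - m - r - I*√2)
(d(v, -6 + 0) + 51)*(-39) = ((4 - (-6 + 0) - 1*3 - I*√2) + 51)*(-39) = ((4 - 1*(-6) - 3 - I*√2) + 51)*(-39) = ((4 + 6 - 3 - I*√2) + 51)*(-39) = ((7 - I*√2) + 51)*(-39) = (58 - I*√2)*(-39) = -2262 + 39*I*√2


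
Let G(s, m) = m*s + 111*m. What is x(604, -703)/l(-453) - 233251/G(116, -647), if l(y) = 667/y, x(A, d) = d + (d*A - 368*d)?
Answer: 11085061482844/97961623 ≈ 1.1316e+5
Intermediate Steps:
x(A, d) = -367*d + A*d (x(A, d) = d + (A*d - 368*d) = d + (-368*d + A*d) = -367*d + A*d)
G(s, m) = 111*m + m*s
x(604, -703)/l(-453) - 233251/G(116, -647) = (-703*(-367 + 604))/((667/(-453))) - 233251*(-1/(647*(111 + 116))) = (-703*237)/((667*(-1/453))) - 233251/((-647*227)) = -166611/(-667/453) - 233251/(-146869) = -166611*(-453/667) - 233251*(-1/146869) = 75474783/667 + 233251/146869 = 11085061482844/97961623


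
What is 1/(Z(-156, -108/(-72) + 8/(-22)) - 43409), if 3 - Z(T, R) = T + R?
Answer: -22/951525 ≈ -2.3121e-5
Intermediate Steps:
Z(T, R) = 3 - R - T (Z(T, R) = 3 - (T + R) = 3 - (R + T) = 3 + (-R - T) = 3 - R - T)
1/(Z(-156, -108/(-72) + 8/(-22)) - 43409) = 1/((3 - (-108/(-72) + 8/(-22)) - 1*(-156)) - 43409) = 1/((3 - (-108*(-1/72) + 8*(-1/22)) + 156) - 43409) = 1/((3 - (3/2 - 4/11) + 156) - 43409) = 1/((3 - 1*25/22 + 156) - 43409) = 1/((3 - 25/22 + 156) - 43409) = 1/(3473/22 - 43409) = 1/(-951525/22) = -22/951525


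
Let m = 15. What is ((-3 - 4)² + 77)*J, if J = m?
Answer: 1890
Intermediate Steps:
J = 15
((-3 - 4)² + 77)*J = ((-3 - 4)² + 77)*15 = ((-7)² + 77)*15 = (49 + 77)*15 = 126*15 = 1890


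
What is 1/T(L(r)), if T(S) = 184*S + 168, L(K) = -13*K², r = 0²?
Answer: 1/168 ≈ 0.0059524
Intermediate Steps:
r = 0
T(S) = 168 + 184*S
1/T(L(r)) = 1/(168 + 184*(-13*0²)) = 1/(168 + 184*(-13*0)) = 1/(168 + 184*0) = 1/(168 + 0) = 1/168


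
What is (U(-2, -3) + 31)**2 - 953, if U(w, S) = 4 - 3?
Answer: 71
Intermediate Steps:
U(w, S) = 1
(U(-2, -3) + 31)**2 - 953 = (1 + 31)**2 - 953 = 32**2 - 953 = 1024 - 953 = 71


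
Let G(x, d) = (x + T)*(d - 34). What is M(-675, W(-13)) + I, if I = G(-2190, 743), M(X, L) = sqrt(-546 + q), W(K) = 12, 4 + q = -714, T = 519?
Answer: -1184739 + 4*I*sqrt(79) ≈ -1.1847e+6 + 35.553*I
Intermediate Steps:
q = -718 (q = -4 - 714 = -718)
G(x, d) = (-34 + d)*(519 + x) (G(x, d) = (x + 519)*(d - 34) = (519 + x)*(-34 + d) = (-34 + d)*(519 + x))
M(X, L) = 4*I*sqrt(79) (M(X, L) = sqrt(-546 - 718) = sqrt(-1264) = 4*I*sqrt(79))
I = -1184739 (I = -17646 - 34*(-2190) + 519*743 + 743*(-2190) = -17646 + 74460 + 385617 - 1627170 = -1184739)
M(-675, W(-13)) + I = 4*I*sqrt(79) - 1184739 = -1184739 + 4*I*sqrt(79)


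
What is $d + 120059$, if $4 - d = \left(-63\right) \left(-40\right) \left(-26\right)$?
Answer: $185583$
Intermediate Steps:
$d = 65524$ ($d = 4 - \left(-63\right) \left(-40\right) \left(-26\right) = 4 - 2520 \left(-26\right) = 4 - -65520 = 4 + 65520 = 65524$)
$d + 120059 = 65524 + 120059 = 185583$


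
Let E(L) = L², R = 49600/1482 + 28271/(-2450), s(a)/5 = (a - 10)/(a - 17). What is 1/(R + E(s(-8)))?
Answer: 1815450/63339421 ≈ 0.028662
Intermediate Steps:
s(a) = 5*(-10 + a)/(-17 + a) (s(a) = 5*((a - 10)/(a - 17)) = 5*((-10 + a)/(-17 + a)) = 5*(-10 + a)/(-17 + a))
R = 39811189/1815450 (R = 49600*(1/1482) + 28271*(-1/2450) = 24800/741 - 28271/2450 = 39811189/1815450 ≈ 21.929)
1/(R + E(s(-8))) = 1/(39811189/1815450 + (5*(-10 - 8)/(-17 - 8))²) = 1/(39811189/1815450 + (5*(-18)/(-25))²) = 1/(39811189/1815450 + (5*(-1/25)*(-18))²) = 1/(39811189/1815450 + (18/5)²) = 1/(39811189/1815450 + 324/25) = 1/(63339421/1815450) = 1815450/63339421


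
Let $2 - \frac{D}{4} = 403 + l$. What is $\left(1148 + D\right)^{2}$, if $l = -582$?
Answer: $3504384$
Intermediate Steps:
$D = 724$ ($D = 8 - 4 \left(403 - 582\right) = 8 - -716 = 8 + 716 = 724$)
$\left(1148 + D\right)^{2} = \left(1148 + 724\right)^{2} = 1872^{2} = 3504384$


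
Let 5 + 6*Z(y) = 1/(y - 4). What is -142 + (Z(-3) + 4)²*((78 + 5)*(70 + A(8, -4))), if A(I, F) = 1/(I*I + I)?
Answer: 50501519/882 ≈ 57258.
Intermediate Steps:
Z(y) = -⅚ + 1/(6*(-4 + y)) (Z(y) = -⅚ + 1/(6*(y - 4)) = -⅚ + 1/(6*(-4 + y)))
A(I, F) = 1/(I + I²) (A(I, F) = 1/(I² + I) = 1/(I + I²))
-142 + (Z(-3) + 4)²*((78 + 5)*(70 + A(8, -4))) = -142 + ((21 - 5*(-3))/(6*(-4 - 3)) + 4)²*((78 + 5)*(70 + 1/(8*(1 + 8)))) = -142 + ((⅙)*(21 + 15)/(-7) + 4)²*(83*(70 + (⅛)/9)) = -142 + ((⅙)*(-⅐)*36 + 4)²*(83*(70 + (⅛)*(⅑))) = -142 + (-6/7 + 4)²*(83*(70 + 1/72)) = -142 + (22/7)²*(83*(5041/72)) = -142 + (484/49)*(418403/72) = -142 + 50626763/882 = 50501519/882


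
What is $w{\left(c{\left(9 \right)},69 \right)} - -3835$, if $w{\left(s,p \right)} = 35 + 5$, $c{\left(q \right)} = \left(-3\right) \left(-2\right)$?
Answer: $3875$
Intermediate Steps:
$c{\left(q \right)} = 6$
$w{\left(s,p \right)} = 40$
$w{\left(c{\left(9 \right)},69 \right)} - -3835 = 40 - -3835 = 40 + 3835 = 3875$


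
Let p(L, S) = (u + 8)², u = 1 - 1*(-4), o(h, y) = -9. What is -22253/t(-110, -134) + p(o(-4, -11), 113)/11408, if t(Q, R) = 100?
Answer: -63461331/285200 ≈ -222.52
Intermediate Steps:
u = 5 (u = 1 + 4 = 5)
p(L, S) = 169 (p(L, S) = (5 + 8)² = 13² = 169)
-22253/t(-110, -134) + p(o(-4, -11), 113)/11408 = -22253/100 + 169/11408 = -63461331/285200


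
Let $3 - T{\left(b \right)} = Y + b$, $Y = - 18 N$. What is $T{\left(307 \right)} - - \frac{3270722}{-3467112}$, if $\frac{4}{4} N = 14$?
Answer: $- \frac{91780273}{1733556} \approx -52.943$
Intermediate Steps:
$N = 14$
$Y = -252$ ($Y = \left(-18\right) 14 = -252$)
$T{\left(b \right)} = 255 - b$ ($T{\left(b \right)} = 3 - \left(-252 + b\right) = 255 - b$)
$T{\left(307 \right)} - - \frac{3270722}{-3467112} = \left(255 - 307\right) - - \frac{3270722}{-3467112} = \left(255 - 307\right) - \left(-3270722\right) \left(- \frac{1}{3467112}\right) = -52 - \frac{1635361}{1733556} = - \frac{91780273}{1733556}$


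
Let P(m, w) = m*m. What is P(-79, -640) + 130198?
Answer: 136439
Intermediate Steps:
P(m, w) = m**2
P(-79, -640) + 130198 = (-79)**2 + 130198 = 6241 + 130198 = 136439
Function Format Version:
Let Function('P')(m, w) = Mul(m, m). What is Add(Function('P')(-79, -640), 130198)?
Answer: 136439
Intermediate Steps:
Function('P')(m, w) = Pow(m, 2)
Add(Function('P')(-79, -640), 130198) = Add(Pow(-79, 2), 130198) = Add(6241, 130198) = 136439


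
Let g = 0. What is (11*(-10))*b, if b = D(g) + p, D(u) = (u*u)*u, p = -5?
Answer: 550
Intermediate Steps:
D(u) = u³ (D(u) = u²*u = u³)
b = -5 (b = 0³ - 5 = 0 - 5 = -5)
(11*(-10))*b = (11*(-10))*(-5) = -110*(-5) = 550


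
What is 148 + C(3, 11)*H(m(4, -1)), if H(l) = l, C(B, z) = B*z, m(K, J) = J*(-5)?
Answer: 313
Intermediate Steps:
m(K, J) = -5*J
148 + C(3, 11)*H(m(4, -1)) = 148 + (3*11)*(-5*(-1)) = 148 + 33*5 = 148 + 165 = 313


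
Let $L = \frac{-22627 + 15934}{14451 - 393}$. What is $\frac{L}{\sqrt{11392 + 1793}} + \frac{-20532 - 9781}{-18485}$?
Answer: $\frac{30313}{18485} - \frac{2231 \sqrt{1465}}{20594970} \approx 1.6357$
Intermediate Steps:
$L = - \frac{2231}{4686}$ ($L = - \frac{6693}{14058} = \left(-6693\right) \frac{1}{14058} = - \frac{2231}{4686} \approx -0.4761$)
$\frac{L}{\sqrt{11392 + 1793}} + \frac{-20532 - 9781}{-18485} = - \frac{2231}{4686 \sqrt{11392 + 1793}} + \frac{-20532 - 9781}{-18485} = - \frac{2231}{4686 \sqrt{13185}} - - \frac{30313}{18485} = - \frac{2231}{4686 \cdot 3 \sqrt{1465}} + \frac{30313}{18485} = - \frac{2231 \frac{\sqrt{1465}}{4395}}{4686} + \frac{30313}{18485} = - \frac{2231 \sqrt{1465}}{20594970} + \frac{30313}{18485} = \frac{30313}{18485} - \frac{2231 \sqrt{1465}}{20594970}$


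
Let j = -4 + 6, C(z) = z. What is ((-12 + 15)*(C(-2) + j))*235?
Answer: 0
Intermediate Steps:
j = 2
((-12 + 15)*(C(-2) + j))*235 = ((-12 + 15)*(-2 + 2))*235 = (3*0)*235 = 0*235 = 0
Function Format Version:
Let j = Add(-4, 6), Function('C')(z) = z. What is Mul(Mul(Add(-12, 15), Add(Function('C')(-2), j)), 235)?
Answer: 0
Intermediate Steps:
j = 2
Mul(Mul(Add(-12, 15), Add(Function('C')(-2), j)), 235) = Mul(Mul(Add(-12, 15), Add(-2, 2)), 235) = Mul(Mul(3, 0), 235) = Mul(0, 235) = 0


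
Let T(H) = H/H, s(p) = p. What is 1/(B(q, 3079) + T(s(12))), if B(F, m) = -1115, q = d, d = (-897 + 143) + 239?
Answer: -1/1114 ≈ -0.00089767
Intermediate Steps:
d = -515 (d = -754 + 239 = -515)
q = -515
T(H) = 1
1/(B(q, 3079) + T(s(12))) = 1/(-1115 + 1) = 1/(-1114) = -1/1114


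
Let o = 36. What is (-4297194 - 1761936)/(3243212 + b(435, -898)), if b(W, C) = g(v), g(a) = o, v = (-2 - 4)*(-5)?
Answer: -49665/26584 ≈ -1.8682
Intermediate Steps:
v = 30 (v = -6*(-5) = 30)
g(a) = 36
b(W, C) = 36
(-4297194 - 1761936)/(3243212 + b(435, -898)) = (-4297194 - 1761936)/(3243212 + 36) = -6059130/3243248 = -6059130*1/3243248 = -49665/26584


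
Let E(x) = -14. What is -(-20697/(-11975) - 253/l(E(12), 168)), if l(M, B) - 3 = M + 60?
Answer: 2015522/586775 ≈ 3.4349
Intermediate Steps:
l(M, B) = 63 + M (l(M, B) = 3 + (M + 60) = 3 + (60 + M) = 63 + M)
-(-20697/(-11975) - 253/l(E(12), 168)) = -(-20697/(-11975) - 253/(63 - 14)) = -(-20697*(-1/11975) - 253/49) = -(20697/11975 - 253*1/49) = -(20697/11975 - 253/49) = -1*(-2015522/586775) = 2015522/586775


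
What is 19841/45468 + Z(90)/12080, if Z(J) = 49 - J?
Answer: 59453773/137313360 ≈ 0.43298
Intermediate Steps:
19841/45468 + Z(90)/12080 = 19841/45468 + (49 - 1*90)/12080 = 19841*(1/45468) + (49 - 90)*(1/12080) = 19841/45468 - 41*1/12080 = 19841/45468 - 41/12080 = 59453773/137313360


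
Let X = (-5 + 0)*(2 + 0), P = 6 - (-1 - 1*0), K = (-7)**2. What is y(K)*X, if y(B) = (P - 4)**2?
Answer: -90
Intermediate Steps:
K = 49
P = 7 (P = 6 - (-1 + 0) = 6 - 1*(-1) = 6 + 1 = 7)
y(B) = 9 (y(B) = (7 - 4)**2 = 3**2 = 9)
X = -10 (X = -5*2 = -10)
y(K)*X = 9*(-10) = -90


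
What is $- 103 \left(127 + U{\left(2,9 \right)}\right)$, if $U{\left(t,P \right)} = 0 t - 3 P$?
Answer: $-10300$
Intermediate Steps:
$U{\left(t,P \right)} = - 3 P$ ($U{\left(t,P \right)} = 0 - 3 P = - 3 P$)
$- 103 \left(127 + U{\left(2,9 \right)}\right) = - 103 \left(127 - 27\right) = \left(-103\right) 100 = -10300$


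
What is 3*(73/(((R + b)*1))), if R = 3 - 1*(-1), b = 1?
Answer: 219/5 ≈ 43.800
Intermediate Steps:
R = 4 (R = 3 + 1 = 4)
3*(73/(((R + b)*1))) = 3*(73/(((4 + 1)*1))) = 3*(73/((5*1))) = 3*(73/5) = 219/5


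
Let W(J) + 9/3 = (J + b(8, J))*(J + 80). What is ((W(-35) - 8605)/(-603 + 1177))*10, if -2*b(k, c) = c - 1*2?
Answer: -93505/574 ≈ -162.90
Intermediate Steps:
b(k, c) = 1 - c/2 (b(k, c) = -(c - 1*2)/2 = -(c - 2)/2 = -(-2 + c)/2 = 1 - c/2)
W(J) = -3 + (1 + J/2)*(80 + J) (W(J) = -3 + (J + (1 - J/2))*(J + 80) = -3 + (1 + J/2)*(80 + J))
((W(-35) - 8605)/(-603 + 1177))*10 = (((77 + (1/2)*(-35)**2 + 41*(-35)) - 8605)/(-603 + 1177))*10 = (((77 + (1/2)*1225 - 1435) - 8605)/574)*10 = (((77 + 1225/2 - 1435) - 8605)*(1/574))*10 = ((-1491/2 - 8605)*(1/574))*10 = -18701/2*1/574*10 = -18701/1148*10 = -93505/574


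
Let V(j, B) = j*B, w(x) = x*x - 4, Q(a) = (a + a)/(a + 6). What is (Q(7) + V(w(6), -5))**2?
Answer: 4268356/169 ≈ 25257.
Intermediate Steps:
Q(a) = 2*a/(6 + a) (Q(a) = (2*a)/(6 + a) = 2*a/(6 + a))
w(x) = -4 + x**2 (w(x) = x**2 - 4 = -4 + x**2)
V(j, B) = B*j
(Q(7) + V(w(6), -5))**2 = (2*7/(6 + 7) - 5*(-4 + 6**2))**2 = (2*7/13 - 5*(-4 + 36))**2 = (2*7*(1/13) - 5*32)**2 = (14/13 - 160)**2 = (-2066/13)**2 = 4268356/169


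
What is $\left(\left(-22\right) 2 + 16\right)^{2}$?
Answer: $784$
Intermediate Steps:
$\left(\left(-22\right) 2 + 16\right)^{2} = \left(-44 + 16\right)^{2} = \left(-28\right)^{2} = 784$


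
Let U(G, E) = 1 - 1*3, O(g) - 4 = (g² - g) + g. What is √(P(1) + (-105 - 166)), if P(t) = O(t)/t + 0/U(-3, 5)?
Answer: I*√266 ≈ 16.31*I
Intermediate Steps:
O(g) = 4 + g² (O(g) = 4 + ((g² - g) + g) = 4 + g²)
U(G, E) = -2 (U(G, E) = 1 - 3 = -2)
P(t) = (4 + t²)/t (P(t) = (4 + t²)/t + 0/(-2) = (4 + t²)/t + 0*(-½) = (4 + t²)/t + 0 = (4 + t²)/t)
√(P(1) + (-105 - 166)) = √((1 + 4/1) + (-105 - 166)) = √((1 + 4*1) - 271) = √((1 + 4) - 271) = √(5 - 271) = √(-266) = I*√266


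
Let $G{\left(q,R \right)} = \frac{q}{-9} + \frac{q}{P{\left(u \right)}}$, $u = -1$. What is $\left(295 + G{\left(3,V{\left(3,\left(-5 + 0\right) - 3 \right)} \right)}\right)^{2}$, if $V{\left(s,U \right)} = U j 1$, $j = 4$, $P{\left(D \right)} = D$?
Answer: $\frac{765625}{9} \approx 85070.0$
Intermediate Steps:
$V{\left(s,U \right)} = 4 U$ ($V{\left(s,U \right)} = U 4 \cdot 1 = 4 U 1 = 4 U$)
$G{\left(q,R \right)} = - \frac{10 q}{9}$ ($G{\left(q,R \right)} = \frac{q}{-9} + \frac{q}{-1} = q \left(- \frac{1}{9}\right) + q \left(-1\right) = - \frac{q}{9} - q = - \frac{10 q}{9}$)
$\left(295 + G{\left(3,V{\left(3,\left(-5 + 0\right) - 3 \right)} \right)}\right)^{2} = \left(295 - \frac{10}{3}\right)^{2} = \left(\frac{875}{3}\right)^{2} = \frac{765625}{9}$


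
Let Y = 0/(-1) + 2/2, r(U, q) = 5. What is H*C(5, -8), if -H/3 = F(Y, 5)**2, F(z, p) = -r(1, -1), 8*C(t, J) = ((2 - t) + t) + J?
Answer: 225/4 ≈ 56.250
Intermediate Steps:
Y = 1 (Y = 0*(-1) + 2*(1/2) = 0 + 1 = 1)
C(t, J) = 1/4 + J/8 (C(t, J) = (((2 - t) + t) + J)/8 = (2 + J)/8 = 1/4 + J/8)
F(z, p) = -5 (F(z, p) = -1*5 = -5)
H = -75 (H = -3*(-5)**2 = -3*25 = -75)
H*C(5, -8) = -75*(1/4 + (1/8)*(-8)) = -75*(1/4 - 1) = -75*(-3/4) = 225/4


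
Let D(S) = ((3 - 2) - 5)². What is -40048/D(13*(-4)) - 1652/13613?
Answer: -34074991/13613 ≈ -2503.1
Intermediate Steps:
D(S) = 16 (D(S) = (1 - 5)² = (-4)² = 16)
-40048/D(13*(-4)) - 1652/13613 = -40048/16 - 1652/13613 = -40048*1/16 - 1652*1/13613 = -2503 - 1652/13613 = -34074991/13613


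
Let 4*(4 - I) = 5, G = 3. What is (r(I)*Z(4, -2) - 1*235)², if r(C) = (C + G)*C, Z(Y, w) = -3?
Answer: 20421361/256 ≈ 79771.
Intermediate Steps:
I = 11/4 (I = 4 - ¼*5 = 4 - 5/4 = 11/4 ≈ 2.7500)
r(C) = C*(3 + C) (r(C) = (C + 3)*C = (3 + C)*C = C*(3 + C))
(r(I)*Z(4, -2) - 1*235)² = ((11*(3 + 11/4)/4)*(-3) - 1*235)² = (((11/4)*(23/4))*(-3) - 235)² = ((253/16)*(-3) - 235)² = (-759/16 - 235)² = (-4519/16)² = 20421361/256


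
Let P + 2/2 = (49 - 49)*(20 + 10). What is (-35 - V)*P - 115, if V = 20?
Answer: -60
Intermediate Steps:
P = -1 (P = -1 + (49 - 49)*(20 + 10) = -1 + 0*30 = -1 + 0 = -1)
(-35 - V)*P - 115 = (-35 - 1*20)*(-1) - 115 = (-35 - 20)*(-1) - 115 = -55*(-1) - 115 = 55 - 115 = -60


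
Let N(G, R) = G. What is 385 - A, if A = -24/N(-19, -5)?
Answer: 7291/19 ≈ 383.74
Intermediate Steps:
A = 24/19 (A = -24/(-19) = -24*(-1/19) = 24/19 ≈ 1.2632)
385 - A = 385 - 1*24/19 = 385 - 24/19 = 7291/19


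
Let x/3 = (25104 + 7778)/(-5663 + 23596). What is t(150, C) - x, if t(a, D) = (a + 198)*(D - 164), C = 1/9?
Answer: -3068632238/53799 ≈ -57039.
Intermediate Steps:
C = ⅑ ≈ 0.11111
t(a, D) = (-164 + D)*(198 + a) (t(a, D) = (198 + a)*(-164 + D) = (-164 + D)*(198 + a))
x = 98646/17933 (x = 3*((25104 + 7778)/(-5663 + 23596)) = 3*(32882/17933) = 98646/17933 ≈ 5.5008)
t(150, C) - x = (-32472 - 164*150 + 198*(⅑) + (⅑)*150) - 1*98646/17933 = (-32472 - 24600 + 22 + 50/3) - 98646/17933 = -171100/3 - 98646/17933 = -3068632238/53799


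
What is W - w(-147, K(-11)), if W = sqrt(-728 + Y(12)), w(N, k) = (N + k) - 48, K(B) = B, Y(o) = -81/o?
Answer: 206 + I*sqrt(2939)/2 ≈ 206.0 + 27.106*I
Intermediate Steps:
w(N, k) = -48 + N + k
W = I*sqrt(2939)/2 (W = sqrt(-728 - 81/12) = sqrt(-728 - 81*1/12) = sqrt(-728 - 27/4) = sqrt(-2939/4) = I*sqrt(2939)/2 ≈ 27.106*I)
W - w(-147, K(-11)) = I*sqrt(2939)/2 - (-48 - 147 - 11) = I*sqrt(2939)/2 - 1*(-206) = I*sqrt(2939)/2 + 206 = 206 + I*sqrt(2939)/2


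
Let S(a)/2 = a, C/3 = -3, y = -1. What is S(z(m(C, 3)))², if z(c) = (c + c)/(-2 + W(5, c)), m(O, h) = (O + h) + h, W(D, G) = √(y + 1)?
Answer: 36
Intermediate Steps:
W(D, G) = 0 (W(D, G) = √(-1 + 1) = √0 = 0)
C = -9 (C = 3*(-3) = -9)
m(O, h) = O + 2*h
z(c) = -c (z(c) = (c + c)/(-2 + 0) = (2*c)/(-2) = (2*c)*(-½) = -c)
S(a) = 2*a
S(z(m(C, 3)))² = (2*(-(-9 + 2*3)))² = (2*(-(-9 + 6)))² = (2*(-1*(-3)))² = (2*3)² = 6² = 36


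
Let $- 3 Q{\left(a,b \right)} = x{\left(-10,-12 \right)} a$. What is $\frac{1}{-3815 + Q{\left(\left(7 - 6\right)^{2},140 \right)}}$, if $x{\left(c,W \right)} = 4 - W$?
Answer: $- \frac{3}{11461} \approx -0.00026176$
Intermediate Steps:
$Q{\left(a,b \right)} = - \frac{16 a}{3}$ ($Q{\left(a,b \right)} = - \frac{\left(4 - -12\right) a}{3} = - \frac{\left(4 + 12\right) a}{3} = - \frac{16 a}{3}$)
$\frac{1}{-3815 + Q{\left(\left(7 - 6\right)^{2},140 \right)}} = \frac{1}{-3815 - \frac{16 \left(7 - 6\right)^{2}}{3}} = \frac{1}{-3815 - \frac{16 \cdot 1^{2}}{3}} = \frac{1}{-3815 - \frac{16}{3}} = \frac{1}{- \frac{11461}{3}} = - \frac{3}{11461}$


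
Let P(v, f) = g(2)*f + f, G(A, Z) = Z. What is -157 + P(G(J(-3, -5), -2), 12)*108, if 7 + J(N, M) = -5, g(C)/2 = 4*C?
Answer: 21875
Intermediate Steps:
g(C) = 8*C (g(C) = 2*(4*C) = 8*C)
J(N, M) = -12 (J(N, M) = -7 - 5 = -12)
P(v, f) = 17*f (P(v, f) = (8*2)*f + f = 16*f + f = 17*f)
-157 + P(G(J(-3, -5), -2), 12)*108 = -157 + (17*12)*108 = -157 + 204*108 = -157 + 22032 = 21875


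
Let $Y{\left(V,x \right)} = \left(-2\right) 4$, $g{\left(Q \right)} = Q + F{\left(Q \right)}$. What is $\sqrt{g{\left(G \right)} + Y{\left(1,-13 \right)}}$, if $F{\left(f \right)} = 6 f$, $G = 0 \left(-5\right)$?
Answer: $2 i \sqrt{2} \approx 2.8284 i$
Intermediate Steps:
$G = 0$
$g{\left(Q \right)} = 7 Q$ ($g{\left(Q \right)} = Q + 6 Q = 7 Q$)
$Y{\left(V,x \right)} = -8$
$\sqrt{g{\left(G \right)} + Y{\left(1,-13 \right)}} = \sqrt{7 \cdot 0 - 8} = \sqrt{0 - 8} = \sqrt{-8} = 2 i \sqrt{2}$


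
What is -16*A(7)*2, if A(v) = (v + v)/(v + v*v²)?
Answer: -32/25 ≈ -1.2800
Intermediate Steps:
A(v) = 2*v/(v + v³) (A(v) = (2*v)/(v + v³) = 2*v/(v + v³))
-16*A(7)*2 = -32/(1 + 7²)*2 = -32/(1 + 49)*2 = -32/50*2 = -16*1/25*2 = -16/25*2 = -32/25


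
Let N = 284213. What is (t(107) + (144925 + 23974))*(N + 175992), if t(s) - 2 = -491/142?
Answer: 11037304067455/142 ≈ 7.7728e+10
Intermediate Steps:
t(s) = -207/142 (t(s) = 2 - 491/142 = -207/142)
(t(107) + (144925 + 23974))*(N + 175992) = (-207/142 + (144925 + 23974))*(284213 + 175992) = (-207/142 + 168899)*460205 = (23983451/142)*460205 = 11037304067455/142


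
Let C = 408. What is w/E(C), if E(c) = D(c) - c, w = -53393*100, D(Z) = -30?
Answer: 2669650/219 ≈ 12190.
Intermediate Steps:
w = -5339300
E(c) = -30 - c
w/E(C) = -5339300/(-30 - 1*408) = -5339300/(-30 - 408) = -5339300/(-438) = -5339300*(-1/438) = 2669650/219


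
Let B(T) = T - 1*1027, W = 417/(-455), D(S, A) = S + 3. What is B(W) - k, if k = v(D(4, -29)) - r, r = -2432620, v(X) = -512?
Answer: -1107076842/455 ≈ -2.4331e+6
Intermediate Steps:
D(S, A) = 3 + S
W = -417/455 (W = 417*(-1/455) = -417/455 ≈ -0.91648)
B(T) = -1027 + T (B(T) = T - 1027 = -1027 + T)
k = 2432108 (k = -512 - 1*(-2432620) = -512 + 2432620 = 2432108)
B(W) - k = (-1027 - 417/455) - 1*2432108 = -467702/455 - 2432108 = -1107076842/455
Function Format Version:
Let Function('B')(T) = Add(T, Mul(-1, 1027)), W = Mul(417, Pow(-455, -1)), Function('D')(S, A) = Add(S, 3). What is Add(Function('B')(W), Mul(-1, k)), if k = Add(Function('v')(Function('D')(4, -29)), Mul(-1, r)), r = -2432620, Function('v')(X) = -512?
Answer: Rational(-1107076842, 455) ≈ -2.4331e+6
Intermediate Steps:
Function('D')(S, A) = Add(3, S)
W = Rational(-417, 455) (W = Mul(417, Rational(-1, 455)) = Rational(-417, 455) ≈ -0.91648)
Function('B')(T) = Add(-1027, T) (Function('B')(T) = Add(T, -1027) = Add(-1027, T))
k = 2432108 (k = Add(-512, Mul(-1, -2432620)) = Add(-512, 2432620) = 2432108)
Add(Function('B')(W), Mul(-1, k)) = Add(Add(-1027, Rational(-417, 455)), Mul(-1, 2432108)) = Add(Rational(-467702, 455), -2432108) = Rational(-1107076842, 455)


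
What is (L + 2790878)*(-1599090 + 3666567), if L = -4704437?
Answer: -3956239220643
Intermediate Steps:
(L + 2790878)*(-1599090 + 3666567) = (-4704437 + 2790878)*(-1599090 + 3666567) = -1913559*2067477 = -3956239220643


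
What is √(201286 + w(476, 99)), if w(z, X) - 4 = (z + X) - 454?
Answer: 3*√22379 ≈ 448.79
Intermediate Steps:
w(z, X) = -450 + X + z (w(z, X) = 4 + ((z + X) - 454) = 4 + ((X + z) - 454) = 4 + (-454 + X + z) = -450 + X + z)
√(201286 + w(476, 99)) = √(201286 + (-450 + 99 + 476)) = √(201286 + 125) = √201411 = 3*√22379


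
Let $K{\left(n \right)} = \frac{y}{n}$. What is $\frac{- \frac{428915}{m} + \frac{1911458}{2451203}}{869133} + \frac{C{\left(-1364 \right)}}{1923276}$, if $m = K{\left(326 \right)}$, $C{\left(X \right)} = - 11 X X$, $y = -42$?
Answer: $- \frac{48833879575893414983}{7170429667100295267} \approx -6.8105$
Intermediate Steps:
$C{\left(X \right)} = - 11 X^{2}$
$K{\left(n \right)} = - \frac{42}{n}$
$m = - \frac{21}{163}$ ($m = - \frac{42}{326} = \left(-42\right) \frac{1}{326} = - \frac{21}{163} \approx -0.12883$)
$\frac{- \frac{428915}{m} + \frac{1911458}{2451203}}{869133} + \frac{C{\left(-1364 \right)}}{1923276} = \frac{- \frac{428915}{- \frac{21}{163}} + \frac{1911458}{2451203}}{869133} + \frac{\left(-11\right) \left(-1364\right)^{2}}{1923276} = \left(\left(-428915\right) \left(- \frac{163}{21}\right) + 1911458 \cdot \frac{1}{2451203}\right) \frac{1}{869133} + \left(-11\right) 1860496 \cdot \frac{1}{1923276} = \left(\frac{69913145}{21} + \frac{1911458}{2451203}\right) \frac{1}{869133} - \frac{5116364}{480819} = \frac{171371350904053}{51475263} \cdot \frac{1}{869133} - \frac{5116364}{480819} = \frac{171371350904053}{44738849756979} - \frac{5116364}{480819} = - \frac{48833879575893414983}{7170429667100295267}$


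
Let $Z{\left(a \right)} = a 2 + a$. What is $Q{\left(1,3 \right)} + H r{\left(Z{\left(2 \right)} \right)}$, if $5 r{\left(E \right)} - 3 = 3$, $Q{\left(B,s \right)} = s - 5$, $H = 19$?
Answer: $\frac{104}{5} \approx 20.8$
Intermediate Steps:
$Z{\left(a \right)} = 3 a$ ($Z{\left(a \right)} = 2 a + a = 3 a$)
$Q{\left(B,s \right)} = -5 + s$ ($Q{\left(B,s \right)} = s - 5 = -5 + s$)
$r{\left(E \right)} = \frac{6}{5}$ ($r{\left(E \right)} = \frac{3}{5} + \frac{1}{5} \cdot 3 = \frac{3}{5} + \frac{3}{5} = \frac{6}{5}$)
$Q{\left(1,3 \right)} + H r{\left(Z{\left(2 \right)} \right)} = \left(-5 + 3\right) + 19 \cdot \frac{6}{5} = -2 + \frac{114}{5} = \frac{104}{5}$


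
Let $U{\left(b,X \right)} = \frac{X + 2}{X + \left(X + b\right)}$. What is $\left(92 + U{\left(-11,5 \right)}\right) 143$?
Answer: $12155$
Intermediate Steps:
$U{\left(b,X \right)} = \frac{2 + X}{b + 2 X}$
$\left(92 + U{\left(-11,5 \right)}\right) 143 = \left(92 + \frac{2 + 5}{-11 + 2 \cdot 5}\right) 143 = \left(92 + \frac{1}{-11 + 10} \cdot 7\right) 143 = \left(92 + \frac{1}{-1} \cdot 7\right) 143 = \left(92 - 7\right) 143 = 85 \cdot 143 = 12155$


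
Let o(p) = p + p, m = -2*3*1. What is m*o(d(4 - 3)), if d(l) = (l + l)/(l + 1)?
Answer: -12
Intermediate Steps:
d(l) = 2*l/(1 + l) (d(l) = (2*l)/(1 + l) = 2*l/(1 + l))
m = -6 (m = -6*1 = -6)
o(p) = 2*p
m*o(d(4 - 3)) = -12*2*(4 - 3)/(1 + (4 - 3)) = -12*2*1/(1 + 1) = -12*2*1/2 = -12*2*1*(½) = -12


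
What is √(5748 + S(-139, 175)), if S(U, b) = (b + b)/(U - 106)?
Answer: √281582/7 ≈ 75.806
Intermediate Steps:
S(U, b) = 2*b/(-106 + U) (S(U, b) = (2*b)/(-106 + U) = 2*b/(-106 + U))
√(5748 + S(-139, 175)) = √(5748 + 2*175/(-106 - 139)) = √(5748 + 2*175/(-245)) = √(5748 + 2*175*(-1/245)) = √(5748 - 10/7) = √(40226/7) = √281582/7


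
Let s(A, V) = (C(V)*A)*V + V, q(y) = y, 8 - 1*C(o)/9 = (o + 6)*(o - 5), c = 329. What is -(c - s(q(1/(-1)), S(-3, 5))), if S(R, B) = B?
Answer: -684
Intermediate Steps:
C(o) = 72 - 9*(-5 + o)*(6 + o) (C(o) = 72 - 9*(o + 6)*(o - 5) = 72 - 9*(6 + o)*(-5 + o) = 72 - 9*(-5 + o)*(6 + o))
s(A, V) = V + A*V*(342 - 9*V - 9*V**2) (s(A, V) = ((342 - 9*V - 9*V**2)*A)*V + V = (A*(342 - 9*V - 9*V**2))*V + V = A*V*(342 - 9*V - 9*V**2) + V = V + A*V*(342 - 9*V - 9*V**2))
-(c - s(q(1/(-1)), S(-3, 5))) = -(329 - (-1)*5*(-1 + 9*(-38 + 5 + 5**2)/(-1))) = -(329 - (-1)*5*(-1 + 9*(-1)*(-38 + 5 + 25))) = -(329 - (-1)*5*(-1 + 9*(-1)*(-8))) = -(329 - (-1)*5*(-1 + 72)) = -(329 - (-1)*5*71) = -(329 - 1*(-355)) = -(329 + 355) = -1*684 = -684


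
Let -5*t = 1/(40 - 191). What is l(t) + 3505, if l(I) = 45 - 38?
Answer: 3512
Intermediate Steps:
t = 1/755 (t = -1/(5*(40 - 191)) = -⅕/(-151) = -⅕*(-1/151) = 1/755 ≈ 0.0013245)
l(I) = 7
l(t) + 3505 = 7 + 3505 = 3512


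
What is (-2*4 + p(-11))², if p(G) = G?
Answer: 361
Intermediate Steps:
(-2*4 + p(-11))² = (-2*4 - 11)² = (-8 - 11)² = (-19)² = 361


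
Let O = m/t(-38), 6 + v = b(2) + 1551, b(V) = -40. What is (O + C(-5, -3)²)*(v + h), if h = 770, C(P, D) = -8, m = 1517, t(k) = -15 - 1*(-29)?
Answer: 784225/2 ≈ 3.9211e+5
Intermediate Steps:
t(k) = 14 (t(k) = -15 + 29 = 14)
v = 1505 (v = -6 + (-40 + 1551) = -6 + 1511 = 1505)
O = 1517/14 ≈ 108.36
(O + C(-5, -3)²)*(v + h) = (1517/14 + (-8)²)*(1505 + 770) = (1517/14 + 64)*2275 = (2413/14)*2275 = 784225/2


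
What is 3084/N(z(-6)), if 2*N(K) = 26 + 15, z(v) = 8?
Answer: 6168/41 ≈ 150.44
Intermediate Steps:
N(K) = 41/2 (N(K) = (26 + 15)/2 = (½)*41 = 41/2)
3084/N(z(-6)) = 3084/(41/2) = 3084*(2/41) = 6168/41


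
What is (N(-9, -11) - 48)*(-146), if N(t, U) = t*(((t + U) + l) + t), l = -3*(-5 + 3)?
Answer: -23214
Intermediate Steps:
l = 6 (l = -3*(-2) = 6)
N(t, U) = t*(6 + U + 2*t) (N(t, U) = t*(((t + U) + 6) + t) = t*(((U + t) + 6) + t) = t*((6 + U + t) + t) = t*(6 + U + 2*t))
(N(-9, -11) - 48)*(-146) = (-9*(6 - 11 + 2*(-9)) - 48)*(-146) = (-9*(6 - 11 - 18) - 48)*(-146) = (-9*(-23) - 48)*(-146) = (207 - 48)*(-146) = 159*(-146) = -23214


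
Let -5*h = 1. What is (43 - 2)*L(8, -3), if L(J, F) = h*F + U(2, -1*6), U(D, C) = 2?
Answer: 533/5 ≈ 106.60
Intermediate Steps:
h = -1/5 (h = -1/5*1 = -1/5 ≈ -0.20000)
L(J, F) = 2 - F/5 (L(J, F) = -F/5 + 2 = 2 - F/5)
(43 - 2)*L(8, -3) = (43 - 2)*(2 - 1/5*(-3)) = 41*(2 + 3/5) = 41*(13/5) = 533/5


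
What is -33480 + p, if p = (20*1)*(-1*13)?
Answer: -33740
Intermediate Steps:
p = -260 (p = 20*(-13) = -260)
-33480 + p = -33480 - 260 = -33740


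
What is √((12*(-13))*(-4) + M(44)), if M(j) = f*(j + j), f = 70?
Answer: 8*√106 ≈ 82.365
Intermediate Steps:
M(j) = 140*j (M(j) = 70*(j + j) = 70*(2*j) = 140*j)
√((12*(-13))*(-4) + M(44)) = √((12*(-13))*(-4) + 140*44) = √(-156*(-4) + 6160) = √(624 + 6160) = √6784 = 8*√106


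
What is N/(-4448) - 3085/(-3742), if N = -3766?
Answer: 6953613/4161104 ≈ 1.6711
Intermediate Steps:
N/(-4448) - 3085/(-3742) = -3766/(-4448) - 3085/(-3742) = -3766*(-1/4448) - 3085*(-1/3742) = 1883/2224 + 3085/3742 = 6953613/4161104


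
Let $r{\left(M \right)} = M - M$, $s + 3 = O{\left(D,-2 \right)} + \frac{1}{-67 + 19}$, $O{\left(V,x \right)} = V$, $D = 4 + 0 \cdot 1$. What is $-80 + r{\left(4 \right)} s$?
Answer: $-80$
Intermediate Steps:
$D = 4$ ($D = 4 + 0 = 4$)
$s = \frac{47}{48}$ ($s = -3 + \left(4 + \frac{1}{-67 + 19}\right) = -3 + \left(4 + \frac{1}{-48}\right) = -3 + \left(4 - \frac{1}{48}\right) = -3 + \frac{191}{48} = \frac{47}{48} \approx 0.97917$)
$r{\left(M \right)} = 0$
$-80 + r{\left(4 \right)} s = -80 + 0 \cdot \frac{47}{48} = -80 + 0 = -80$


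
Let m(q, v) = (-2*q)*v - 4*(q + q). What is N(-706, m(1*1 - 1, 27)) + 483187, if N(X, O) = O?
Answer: 483187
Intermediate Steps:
m(q, v) = -8*q - 2*q*v (m(q, v) = -2*q*v - 8*q = -8*q - 2*q*v)
N(-706, m(1*1 - 1, 27)) + 483187 = -2*(1*1 - 1)*(4 + 27) + 483187 = -2*(1 - 1)*31 + 483187 = -2*0*31 + 483187 = 0 + 483187 = 483187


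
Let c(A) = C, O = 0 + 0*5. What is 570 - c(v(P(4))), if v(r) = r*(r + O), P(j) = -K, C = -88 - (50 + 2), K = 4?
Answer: 710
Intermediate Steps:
O = 0 (O = 0 + 0 = 0)
C = -140 (C = -88 - 1*52 = -88 - 52 = -140)
P(j) = -4 (P(j) = -1*4 = -4)
v(r) = r² (v(r) = r*(r + 0) = r*r = r²)
c(A) = -140
570 - c(v(P(4))) = 570 - 1*(-140) = 570 + 140 = 710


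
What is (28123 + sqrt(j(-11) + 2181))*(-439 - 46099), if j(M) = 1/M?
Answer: -1308788174 - 46538*sqrt(263890)/11 ≈ -1.3110e+9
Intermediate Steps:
(28123 + sqrt(j(-11) + 2181))*(-439 - 46099) = (28123 + sqrt(1/(-11) + 2181))*(-439 - 46099) = (28123 + sqrt(-1/11 + 2181))*(-46538) = (28123 + sqrt(23990/11))*(-46538) = (28123 + sqrt(263890)/11)*(-46538) = -1308788174 - 46538*sqrt(263890)/11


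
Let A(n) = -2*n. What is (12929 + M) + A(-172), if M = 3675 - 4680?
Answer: 12268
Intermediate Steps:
M = -1005
(12929 + M) + A(-172) = (12929 - 1005) - 2*(-172) = 11924 + 344 = 12268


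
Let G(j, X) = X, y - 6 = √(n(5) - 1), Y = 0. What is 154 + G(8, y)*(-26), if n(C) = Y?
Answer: -2 - 26*I ≈ -2.0 - 26.0*I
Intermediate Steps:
n(C) = 0
y = 6 + I (y = 6 + √(0 - 1) = 6 + √(-1) = 6 + I ≈ 6.0 + 1.0*I)
154 + G(8, y)*(-26) = 154 + (6 + I)*(-26) = 154 + (-156 - 26*I) = -2 - 26*I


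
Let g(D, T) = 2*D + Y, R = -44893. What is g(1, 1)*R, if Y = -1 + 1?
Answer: -89786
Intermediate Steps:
Y = 0
g(D, T) = 2*D (g(D, T) = 2*D + 0 = 2*D)
g(1, 1)*R = (2*1)*(-44893) = 2*(-44893) = -89786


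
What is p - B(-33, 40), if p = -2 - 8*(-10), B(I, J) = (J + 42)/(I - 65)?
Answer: 3863/49 ≈ 78.837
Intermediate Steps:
B(I, J) = (42 + J)/(-65 + I)
p = 78 (p = -2 + 80 = 78)
p - B(-33, 40) = 78 - (42 + 40)/(-65 - 33) = 78 - 82/(-98) = 78 - (-1)*82/98 = 78 - 1*(-41/49) = 78 + 41/49 = 3863/49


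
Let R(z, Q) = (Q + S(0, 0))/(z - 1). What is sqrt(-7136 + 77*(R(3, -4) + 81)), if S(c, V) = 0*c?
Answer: 9*I*sqrt(13) ≈ 32.45*I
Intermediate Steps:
S(c, V) = 0
R(z, Q) = Q/(-1 + z) (R(z, Q) = (Q + 0)/(z - 1) = Q/(-1 + z))
sqrt(-7136 + 77*(R(3, -4) + 81)) = sqrt(-7136 + 77*(-4/(-1 + 3) + 81)) = sqrt(-7136 + 77*(-4/2 + 81)) = sqrt(-7136 + 77*(-4*1/2 + 81)) = sqrt(-7136 + 77*(-2 + 81)) = sqrt(-7136 + 77*79) = sqrt(-7136 + 6083) = sqrt(-1053) = 9*I*sqrt(13)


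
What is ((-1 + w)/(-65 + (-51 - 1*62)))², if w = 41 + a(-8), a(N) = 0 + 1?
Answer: 1681/31684 ≈ 0.053055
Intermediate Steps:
a(N) = 1
w = 42 (w = 41 + 1 = 42)
((-1 + w)/(-65 + (-51 - 1*62)))² = ((-1 + 42)/(-65 + (-51 - 1*62)))² = (41/(-65 + (-51 - 62)))² = (41/(-65 - 113))² = (41/(-178))² = (41*(-1/178))² = (-41/178)² = 1681/31684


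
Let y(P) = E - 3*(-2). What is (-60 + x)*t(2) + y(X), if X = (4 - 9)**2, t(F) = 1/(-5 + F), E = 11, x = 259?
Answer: -148/3 ≈ -49.333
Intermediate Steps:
X = 25 (X = (-5)**2 = 25)
y(P) = 17 (y(P) = 11 - 3*(-2) = 11 + 6 = 17)
(-60 + x)*t(2) + y(X) = (-60 + 259)/(-5 + 2) + 17 = 199/(-3) + 17 = 199*(-1/3) + 17 = -199/3 + 17 = -148/3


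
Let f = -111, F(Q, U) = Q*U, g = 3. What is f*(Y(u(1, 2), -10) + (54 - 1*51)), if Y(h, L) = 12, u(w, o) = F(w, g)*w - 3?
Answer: -1665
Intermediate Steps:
u(w, o) = -3 + 3*w² (u(w, o) = (w*3)*w - 3 = (3*w)*w - 3 = 3*w² - 3 = -3 + 3*w²)
f*(Y(u(1, 2), -10) + (54 - 1*51)) = -111*(12 + (54 - 1*51)) = -111*(12 + (54 - 51)) = -111*(12 + 3) = -111*15 = -1665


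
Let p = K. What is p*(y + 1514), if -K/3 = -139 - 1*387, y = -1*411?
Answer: 1740534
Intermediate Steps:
y = -411
K = 1578 (K = -3*(-139 - 1*387) = -3*(-139 - 387) = -3*(-526) = 1578)
p = 1578
p*(y + 1514) = 1578*(-411 + 1514) = 1578*1103 = 1740534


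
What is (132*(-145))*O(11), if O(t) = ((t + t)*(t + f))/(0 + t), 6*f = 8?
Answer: -472120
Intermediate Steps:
f = 4/3 (f = (⅙)*8 = 4/3 ≈ 1.3333)
O(t) = 8/3 + 2*t (O(t) = ((t + t)*(t + 4/3))/(0 + t) = ((2*t)*(4/3 + t))/t = (2*t*(4/3 + t))/t = 8/3 + 2*t)
(132*(-145))*O(11) = (132*(-145))*(8/3 + 2*11) = -19140*(8/3 + 22) = -19140*74/3 = -472120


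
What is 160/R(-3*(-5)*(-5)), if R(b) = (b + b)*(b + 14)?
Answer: 16/915 ≈ 0.017486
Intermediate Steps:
R(b) = 2*b*(14 + b) (R(b) = (2*b)*(14 + b) = 2*b*(14 + b))
160/R(-3*(-5)*(-5)) = 160/((2*(-3*(-5)*(-5))*(14 - 3*(-5)*(-5)))) = 160/((2*(15*(-5))*(14 + 15*(-5)))) = 160/((2*(-75)*(14 - 75))) = 160/((2*(-75)*(-61))) = 160/9150 = 160*(1/9150) = 16/915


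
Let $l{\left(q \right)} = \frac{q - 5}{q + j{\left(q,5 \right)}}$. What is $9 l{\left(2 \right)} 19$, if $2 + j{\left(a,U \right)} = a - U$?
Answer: $171$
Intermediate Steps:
$j{\left(a,U \right)} = -2 + a - U$ ($j{\left(a,U \right)} = -2 - \left(U - a\right) = -2 + a - U$)
$l{\left(q \right)} = \frac{-5 + q}{-7 + 2 q}$ ($l{\left(q \right)} = \frac{q - 5}{q - \left(7 - q\right)} = \frac{-5 + q}{q - \left(7 - q\right)} = \frac{-5 + q}{q + \left(-7 + q\right)} = \frac{-5 + q}{-7 + 2 q}$)
$9 l{\left(2 \right)} 19 = 9 \frac{-5 + 2}{-7 + 2 \cdot 2} \cdot 19 = 9 \frac{1}{-7 + 4} \left(-3\right) 19 = 9 \frac{1}{-3} \left(-3\right) 19 = 9 \left(\left(- \frac{1}{3}\right) \left(-3\right)\right) 19 = 9 \cdot 1 \cdot 19 = 9 \cdot 19 = 171$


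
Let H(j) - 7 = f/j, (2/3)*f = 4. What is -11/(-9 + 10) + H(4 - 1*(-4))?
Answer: -13/4 ≈ -3.2500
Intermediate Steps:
f = 6 (f = (3/2)*4 = 6)
H(j) = 7 + 6/j
-11/(-9 + 10) + H(4 - 1*(-4)) = -11/(-9 + 10) + (7 + 6/(4 - 1*(-4))) = -11/1 + (7 + 6/(4 + 4)) = -11*1 + (7 + 6/8) = -11 + (7 + 6*(⅛)) = -11 + (7 + ¾) = -11 + 31/4 = -13/4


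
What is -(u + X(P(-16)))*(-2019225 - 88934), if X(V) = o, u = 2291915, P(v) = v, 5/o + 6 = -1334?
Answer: 1294901288733821/268 ≈ 4.8317e+12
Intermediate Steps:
o = -1/268 (o = 5/(-6 - 1334) = 5/(-1340) = 5*(-1/1340) = -1/268 ≈ -0.0037313)
X(V) = -1/268
-(u + X(P(-16)))*(-2019225 - 88934) = -(2291915 - 1/268)*(-2019225 - 88934) = -614233219*(-2108159)/268 = -1*(-1294901288733821/268) = 1294901288733821/268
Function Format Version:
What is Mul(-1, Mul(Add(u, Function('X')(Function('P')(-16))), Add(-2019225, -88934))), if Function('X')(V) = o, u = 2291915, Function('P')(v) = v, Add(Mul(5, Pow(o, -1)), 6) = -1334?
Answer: Rational(1294901288733821, 268) ≈ 4.8317e+12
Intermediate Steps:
o = Rational(-1, 268) (o = Mul(5, Pow(Add(-6, -1334), -1)) = Mul(5, Pow(-1340, -1)) = Mul(5, Rational(-1, 1340)) = Rational(-1, 268) ≈ -0.0037313)
Function('X')(V) = Rational(-1, 268)
Mul(-1, Mul(Add(u, Function('X')(Function('P')(-16))), Add(-2019225, -88934))) = Mul(-1, Mul(Add(2291915, Rational(-1, 268)), Add(-2019225, -88934))) = Mul(-1, Mul(Rational(614233219, 268), -2108159)) = Mul(-1, Rational(-1294901288733821, 268)) = Rational(1294901288733821, 268)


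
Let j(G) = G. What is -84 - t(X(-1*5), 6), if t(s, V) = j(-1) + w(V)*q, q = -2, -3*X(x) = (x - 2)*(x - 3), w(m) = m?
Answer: -71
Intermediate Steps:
X(x) = -(-3 + x)*(-2 + x)/3 (X(x) = -(x - 2)*(x - 3)/3 = -(-2 + x)*(-3 + x)/3 = -(-3 + x)*(-2 + x)/3)
t(s, V) = -1 - 2*V (t(s, V) = -1 + V*(-2) = -1 - 2*V)
-84 - t(X(-1*5), 6) = -84 - (-1 - 2*6) = -84 - (-1 - 12) = -84 - 1*(-13) = -84 + 13 = -71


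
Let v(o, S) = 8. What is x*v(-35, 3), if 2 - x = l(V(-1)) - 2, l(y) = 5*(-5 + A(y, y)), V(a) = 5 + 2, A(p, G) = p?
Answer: -48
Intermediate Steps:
V(a) = 7
l(y) = -25 + 5*y (l(y) = 5*(-5 + y) = -25 + 5*y)
x = -6 (x = 2 - ((-25 + 5*7) - 2) = 2 - ((-25 + 35) - 2) = 2 - (10 - 2) = 2 - 1*8 = 2 - 8 = -6)
x*v(-35, 3) = -6*8 = -48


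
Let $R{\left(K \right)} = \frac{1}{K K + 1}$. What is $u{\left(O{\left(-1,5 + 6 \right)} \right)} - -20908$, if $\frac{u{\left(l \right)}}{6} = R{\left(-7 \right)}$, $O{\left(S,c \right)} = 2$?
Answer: $\frac{522703}{25} \approx 20908.0$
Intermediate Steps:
$R{\left(K \right)} = \frac{1}{1 + K^{2}}$ ($R{\left(K \right)} = \frac{1}{K^{2} + 1} = \frac{1}{1 + K^{2}}$)
$u{\left(l \right)} = \frac{3}{25}$ ($u{\left(l \right)} = \frac{6}{1 + \left(-7\right)^{2}} = \frac{6}{1 + 49} = \frac{6}{50} = 6 \cdot \frac{1}{50} = \frac{3}{25}$)
$u{\left(O{\left(-1,5 + 6 \right)} \right)} - -20908 = \frac{3}{25} - -20908 = \frac{3}{25} + 20908 = \frac{522703}{25}$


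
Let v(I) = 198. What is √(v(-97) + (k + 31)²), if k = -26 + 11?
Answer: √454 ≈ 21.307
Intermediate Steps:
k = -15
√(v(-97) + (k + 31)²) = √(198 + (-15 + 31)²) = √(198 + 16²) = √(198 + 256) = √454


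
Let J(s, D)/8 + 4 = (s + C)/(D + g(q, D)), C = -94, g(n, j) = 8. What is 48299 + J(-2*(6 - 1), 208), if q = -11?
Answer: 1303105/27 ≈ 48263.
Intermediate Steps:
J(s, D) = -32 + 8*(-94 + s)/(8 + D) (J(s, D) = -32 + 8*((s - 94)/(D + 8)) = -32 + 8*((-94 + s)/(8 + D)) = -32 + 8*(-94 + s)/(8 + D))
48299 + J(-2*(6 - 1), 208) = 48299 + 8*(-126 - 2*(6 - 1) - 4*208)/(8 + 208) = 48299 + 8*(-126 - 2*5 - 832)/216 = 48299 + 8*(1/216)*(-126 - 10 - 832) = 48299 + 8*(1/216)*(-968) = 48299 - 968/27 = 1303105/27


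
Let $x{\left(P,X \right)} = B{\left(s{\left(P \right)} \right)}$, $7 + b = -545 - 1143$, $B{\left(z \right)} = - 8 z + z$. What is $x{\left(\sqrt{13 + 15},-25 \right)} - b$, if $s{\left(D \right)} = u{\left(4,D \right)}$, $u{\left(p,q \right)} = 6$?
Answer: $1653$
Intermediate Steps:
$s{\left(D \right)} = 6$
$B{\left(z \right)} = - 7 z$
$b = -1695$ ($b = -7 - 1688 = -1695$)
$x{\left(P,X \right)} = -42$ ($x{\left(P,X \right)} = \left(-7\right) 6 = -42$)
$x{\left(\sqrt{13 + 15},-25 \right)} - b = -42 - -1695 = -42 + 1695 = 1653$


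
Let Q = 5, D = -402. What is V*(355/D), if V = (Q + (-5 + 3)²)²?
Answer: -9585/134 ≈ -71.530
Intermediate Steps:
V = 81 (V = (5 + (-5 + 3)²)² = (5 + (-2)²)² = (5 + 4)² = 9² = 81)
V*(355/D) = 81*(355/(-402)) = 81*(355*(-1/402)) = 81*(-355/402) = -9585/134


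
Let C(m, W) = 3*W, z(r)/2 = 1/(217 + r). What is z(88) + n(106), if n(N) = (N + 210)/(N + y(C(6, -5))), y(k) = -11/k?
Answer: 1448902/488305 ≈ 2.9672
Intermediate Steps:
z(r) = 2/(217 + r)
n(N) = (210 + N)/(11/15 + N) (n(N) = (N + 210)/(N - 11/(3*(-5))) = (210 + N)/(N - 11/(-15)) = (210 + N)/(N - 11*(-1/15)) = (210 + N)/(N + 11/15) = (210 + N)/(11/15 + N))
z(88) + n(106) = 2/(217 + 88) + 15*(210 + 106)/(11 + 15*106) = 2/305 + 15*316/(11 + 1590) = 2*(1/305) + 15*316/1601 = 2/305 + 15*(1/1601)*316 = 2/305 + 4740/1601 = 1448902/488305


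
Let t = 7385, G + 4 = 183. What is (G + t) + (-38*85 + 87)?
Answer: 4421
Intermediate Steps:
G = 179 (G = -4 + 183 = 179)
(G + t) + (-38*85 + 87) = (179 + 7385) + (-38*85 + 87) = 7564 + (-3230 + 87) = 7564 - 3143 = 4421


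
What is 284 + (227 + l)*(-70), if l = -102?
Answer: -8466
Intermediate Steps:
284 + (227 + l)*(-70) = 284 + (227 - 102)*(-70) = 284 + 125*(-70) = 284 - 8750 = -8466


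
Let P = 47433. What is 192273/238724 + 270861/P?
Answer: 24593702191/3774465164 ≈ 6.5158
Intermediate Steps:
192273/238724 + 270861/P = 192273/238724 + 270861/47433 = 192273*(1/238724) + 270861*(1/47433) = 192273/238724 + 90287/15811 = 24593702191/3774465164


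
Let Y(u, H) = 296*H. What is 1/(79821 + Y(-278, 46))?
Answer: 1/93437 ≈ 1.0702e-5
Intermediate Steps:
1/(79821 + Y(-278, 46)) = 1/(79821 + 296*46) = 1/(79821 + 13616) = 1/93437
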